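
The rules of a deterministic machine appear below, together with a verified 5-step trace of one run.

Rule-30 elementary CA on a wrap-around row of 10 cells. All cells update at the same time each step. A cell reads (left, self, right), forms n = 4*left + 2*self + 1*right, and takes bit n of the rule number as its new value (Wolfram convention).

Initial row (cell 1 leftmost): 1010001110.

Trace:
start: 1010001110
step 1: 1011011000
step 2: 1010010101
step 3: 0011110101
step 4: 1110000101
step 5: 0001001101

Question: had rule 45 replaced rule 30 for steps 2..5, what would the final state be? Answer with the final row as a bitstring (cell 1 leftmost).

(re-executing steps 2..5 under rule 45; state before step 2: 1011011000)
step 2: 1110110010
step 3: 1001100011
step 4: 0001001010
step 5: 1101001110

1101001110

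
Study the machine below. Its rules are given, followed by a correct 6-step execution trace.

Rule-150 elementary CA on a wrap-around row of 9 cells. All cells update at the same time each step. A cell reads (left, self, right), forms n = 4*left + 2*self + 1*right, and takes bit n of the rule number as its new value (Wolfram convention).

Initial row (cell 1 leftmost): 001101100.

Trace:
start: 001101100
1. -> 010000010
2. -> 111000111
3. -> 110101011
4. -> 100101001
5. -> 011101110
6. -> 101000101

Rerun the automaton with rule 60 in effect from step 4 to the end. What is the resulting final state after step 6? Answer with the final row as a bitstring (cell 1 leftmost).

(re-executing steps 4..6 under rule 60; state before step 4: 110101011)
4. -> 001111110
5. -> 001000001
6. -> 101100001

101100001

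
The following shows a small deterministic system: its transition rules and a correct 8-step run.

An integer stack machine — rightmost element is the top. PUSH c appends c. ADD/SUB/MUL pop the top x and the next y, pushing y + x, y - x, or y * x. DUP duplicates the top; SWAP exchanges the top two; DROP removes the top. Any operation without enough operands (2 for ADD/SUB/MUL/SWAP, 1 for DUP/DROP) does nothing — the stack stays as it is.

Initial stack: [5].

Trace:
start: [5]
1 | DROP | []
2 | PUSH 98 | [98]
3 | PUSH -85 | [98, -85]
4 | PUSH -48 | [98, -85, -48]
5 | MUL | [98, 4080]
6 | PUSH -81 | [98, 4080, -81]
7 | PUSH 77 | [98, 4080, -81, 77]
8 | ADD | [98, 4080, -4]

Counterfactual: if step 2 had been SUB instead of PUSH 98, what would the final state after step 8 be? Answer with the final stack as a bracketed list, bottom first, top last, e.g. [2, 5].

(re-executing from step 2 with the substitution; state before step 2: [])
2 | SUB | []
3 | PUSH -85 | [-85]
4 | PUSH -48 | [-85, -48]
5 | MUL | [4080]
6 | PUSH -81 | [4080, -81]
7 | PUSH 77 | [4080, -81, 77]
8 | ADD | [4080, -4]

[4080, -4]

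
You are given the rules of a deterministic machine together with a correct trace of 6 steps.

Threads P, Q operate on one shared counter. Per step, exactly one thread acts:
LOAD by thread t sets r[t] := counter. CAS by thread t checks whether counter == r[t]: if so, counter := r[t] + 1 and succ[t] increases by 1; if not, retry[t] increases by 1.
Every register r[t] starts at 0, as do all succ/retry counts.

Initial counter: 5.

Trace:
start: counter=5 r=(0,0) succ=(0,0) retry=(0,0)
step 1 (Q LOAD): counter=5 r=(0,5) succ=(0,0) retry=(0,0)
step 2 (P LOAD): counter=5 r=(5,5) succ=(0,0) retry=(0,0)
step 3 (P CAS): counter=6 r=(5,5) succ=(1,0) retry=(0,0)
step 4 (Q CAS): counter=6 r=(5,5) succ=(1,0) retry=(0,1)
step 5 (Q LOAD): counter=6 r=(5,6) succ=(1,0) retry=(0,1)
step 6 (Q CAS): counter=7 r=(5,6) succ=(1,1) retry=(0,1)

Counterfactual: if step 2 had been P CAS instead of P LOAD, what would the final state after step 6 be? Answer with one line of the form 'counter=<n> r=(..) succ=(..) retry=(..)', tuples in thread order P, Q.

counter=7 r=(0,6) succ=(0,2) retry=(2,0)

(re-executing from step 2 with the substitution; state before step 2: counter=5 r=(0,5) succ=(0,0) retry=(0,0))
step 2 (P CAS): counter=5 r=(0,5) succ=(0,0) retry=(1,0)
step 3 (P CAS): counter=5 r=(0,5) succ=(0,0) retry=(2,0)
step 4 (Q CAS): counter=6 r=(0,5) succ=(0,1) retry=(2,0)
step 5 (Q LOAD): counter=6 r=(0,6) succ=(0,1) retry=(2,0)
step 6 (Q CAS): counter=7 r=(0,6) succ=(0,2) retry=(2,0)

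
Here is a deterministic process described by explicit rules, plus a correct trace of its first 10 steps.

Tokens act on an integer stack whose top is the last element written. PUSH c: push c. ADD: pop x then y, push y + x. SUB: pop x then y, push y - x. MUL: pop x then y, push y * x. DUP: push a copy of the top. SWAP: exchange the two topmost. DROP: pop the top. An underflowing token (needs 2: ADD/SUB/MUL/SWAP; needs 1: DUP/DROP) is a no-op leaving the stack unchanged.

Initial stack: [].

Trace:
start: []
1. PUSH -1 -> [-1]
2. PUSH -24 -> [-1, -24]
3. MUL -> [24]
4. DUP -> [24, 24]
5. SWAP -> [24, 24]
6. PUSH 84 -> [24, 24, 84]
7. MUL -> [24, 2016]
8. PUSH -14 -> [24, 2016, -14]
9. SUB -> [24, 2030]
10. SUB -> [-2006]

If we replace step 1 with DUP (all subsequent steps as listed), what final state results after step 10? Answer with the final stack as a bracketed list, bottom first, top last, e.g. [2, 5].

(re-executing from step 1 with the substitution; state before step 1: [])
1. DUP -> []
2. PUSH -24 -> [-24]
3. MUL -> [-24]
4. DUP -> [-24, -24]
5. SWAP -> [-24, -24]
6. PUSH 84 -> [-24, -24, 84]
7. MUL -> [-24, -2016]
8. PUSH -14 -> [-24, -2016, -14]
9. SUB -> [-24, -2002]
10. SUB -> [1978]

[1978]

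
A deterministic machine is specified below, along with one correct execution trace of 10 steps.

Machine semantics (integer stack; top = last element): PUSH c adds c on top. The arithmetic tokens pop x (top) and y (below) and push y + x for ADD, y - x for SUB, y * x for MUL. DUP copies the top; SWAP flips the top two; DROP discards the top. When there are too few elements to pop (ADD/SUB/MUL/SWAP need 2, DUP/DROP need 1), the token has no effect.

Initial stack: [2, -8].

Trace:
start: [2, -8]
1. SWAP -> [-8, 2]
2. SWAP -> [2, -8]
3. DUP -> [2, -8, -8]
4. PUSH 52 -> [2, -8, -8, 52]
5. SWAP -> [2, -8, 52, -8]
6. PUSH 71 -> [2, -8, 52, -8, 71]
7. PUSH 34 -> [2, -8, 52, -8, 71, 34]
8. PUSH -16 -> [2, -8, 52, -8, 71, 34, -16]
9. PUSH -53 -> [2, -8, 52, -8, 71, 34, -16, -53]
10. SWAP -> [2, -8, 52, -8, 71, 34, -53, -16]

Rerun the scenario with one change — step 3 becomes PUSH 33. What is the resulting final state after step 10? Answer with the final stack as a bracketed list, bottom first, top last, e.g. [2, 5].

(re-executing from step 3 with the substitution; state before step 3: [2, -8])
3. PUSH 33 -> [2, -8, 33]
4. PUSH 52 -> [2, -8, 33, 52]
5. SWAP -> [2, -8, 52, 33]
6. PUSH 71 -> [2, -8, 52, 33, 71]
7. PUSH 34 -> [2, -8, 52, 33, 71, 34]
8. PUSH -16 -> [2, -8, 52, 33, 71, 34, -16]
9. PUSH -53 -> [2, -8, 52, 33, 71, 34, -16, -53]
10. SWAP -> [2, -8, 52, 33, 71, 34, -53, -16]

[2, -8, 52, 33, 71, 34, -53, -16]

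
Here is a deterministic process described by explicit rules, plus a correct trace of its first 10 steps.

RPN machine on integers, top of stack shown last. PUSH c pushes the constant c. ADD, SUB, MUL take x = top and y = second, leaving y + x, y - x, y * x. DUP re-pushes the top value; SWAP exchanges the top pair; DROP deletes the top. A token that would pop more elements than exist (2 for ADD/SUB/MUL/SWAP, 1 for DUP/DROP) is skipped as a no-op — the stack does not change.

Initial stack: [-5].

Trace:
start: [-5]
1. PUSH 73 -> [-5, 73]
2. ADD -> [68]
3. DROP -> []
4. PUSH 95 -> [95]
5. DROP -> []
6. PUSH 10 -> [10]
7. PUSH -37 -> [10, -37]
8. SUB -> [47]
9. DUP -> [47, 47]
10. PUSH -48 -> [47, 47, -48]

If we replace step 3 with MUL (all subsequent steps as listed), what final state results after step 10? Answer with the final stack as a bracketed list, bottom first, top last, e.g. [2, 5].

[68, 47, 47, -48]

(re-executing from step 3 with the substitution; state before step 3: [68])
3. MUL -> [68]
4. PUSH 95 -> [68, 95]
5. DROP -> [68]
6. PUSH 10 -> [68, 10]
7. PUSH -37 -> [68, 10, -37]
8. SUB -> [68, 47]
9. DUP -> [68, 47, 47]
10. PUSH -48 -> [68, 47, 47, -48]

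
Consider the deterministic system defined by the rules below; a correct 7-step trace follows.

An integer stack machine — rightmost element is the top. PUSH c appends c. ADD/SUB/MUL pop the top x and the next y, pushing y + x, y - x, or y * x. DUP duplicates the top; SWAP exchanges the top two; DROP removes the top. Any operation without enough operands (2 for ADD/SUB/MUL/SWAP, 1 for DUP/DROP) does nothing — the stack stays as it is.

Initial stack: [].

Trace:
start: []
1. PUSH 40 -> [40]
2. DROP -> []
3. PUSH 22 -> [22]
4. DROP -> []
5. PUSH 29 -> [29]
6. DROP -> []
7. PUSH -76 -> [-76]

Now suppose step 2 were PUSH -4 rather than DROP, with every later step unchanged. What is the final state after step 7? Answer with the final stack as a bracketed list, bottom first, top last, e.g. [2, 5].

(re-executing from step 2 with the substitution; state before step 2: [40])
2. PUSH -4 -> [40, -4]
3. PUSH 22 -> [40, -4, 22]
4. DROP -> [40, -4]
5. PUSH 29 -> [40, -4, 29]
6. DROP -> [40, -4]
7. PUSH -76 -> [40, -4, -76]

[40, -4, -76]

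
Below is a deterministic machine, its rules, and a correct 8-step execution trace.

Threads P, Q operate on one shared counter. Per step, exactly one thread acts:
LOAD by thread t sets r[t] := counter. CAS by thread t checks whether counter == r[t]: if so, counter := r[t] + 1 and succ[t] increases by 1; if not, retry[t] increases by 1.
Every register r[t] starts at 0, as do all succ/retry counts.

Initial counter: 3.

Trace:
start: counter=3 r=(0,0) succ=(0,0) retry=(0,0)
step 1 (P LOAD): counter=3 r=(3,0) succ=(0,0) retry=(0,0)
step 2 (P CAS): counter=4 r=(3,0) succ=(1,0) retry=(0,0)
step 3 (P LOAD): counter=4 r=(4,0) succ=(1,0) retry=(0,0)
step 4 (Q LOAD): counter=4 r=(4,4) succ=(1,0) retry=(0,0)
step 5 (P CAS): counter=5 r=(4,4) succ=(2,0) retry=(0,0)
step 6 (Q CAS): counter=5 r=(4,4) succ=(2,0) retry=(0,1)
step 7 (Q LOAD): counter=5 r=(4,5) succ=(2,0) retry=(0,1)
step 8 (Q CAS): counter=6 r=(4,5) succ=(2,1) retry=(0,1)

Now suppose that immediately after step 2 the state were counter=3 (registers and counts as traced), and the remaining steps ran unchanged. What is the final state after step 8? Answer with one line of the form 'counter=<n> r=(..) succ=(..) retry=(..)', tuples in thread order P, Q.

counter=5 r=(3,4) succ=(2,1) retry=(0,1)

state after step 2 := counter=3 r=(3,0) succ=(1,0) retry=(0,0)
step 3 (P LOAD): counter=3 r=(3,0) succ=(1,0) retry=(0,0)
step 4 (Q LOAD): counter=3 r=(3,3) succ=(1,0) retry=(0,0)
step 5 (P CAS): counter=4 r=(3,3) succ=(2,0) retry=(0,0)
step 6 (Q CAS): counter=4 r=(3,3) succ=(2,0) retry=(0,1)
step 7 (Q LOAD): counter=4 r=(3,4) succ=(2,0) retry=(0,1)
step 8 (Q CAS): counter=5 r=(3,4) succ=(2,1) retry=(0,1)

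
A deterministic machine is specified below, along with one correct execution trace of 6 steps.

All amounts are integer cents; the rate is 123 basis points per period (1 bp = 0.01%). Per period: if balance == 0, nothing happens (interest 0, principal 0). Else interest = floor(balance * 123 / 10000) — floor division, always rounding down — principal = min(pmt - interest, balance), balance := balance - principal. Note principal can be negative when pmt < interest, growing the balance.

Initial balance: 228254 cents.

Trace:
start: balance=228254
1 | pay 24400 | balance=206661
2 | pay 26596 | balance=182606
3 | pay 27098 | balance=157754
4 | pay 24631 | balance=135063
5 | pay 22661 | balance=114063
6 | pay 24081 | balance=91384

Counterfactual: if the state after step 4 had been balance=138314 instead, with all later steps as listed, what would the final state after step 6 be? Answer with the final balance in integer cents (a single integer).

state after step 4 := balance=138314
5 | pay 22661 | balance=117354
6 | pay 24081 | balance=94716

94716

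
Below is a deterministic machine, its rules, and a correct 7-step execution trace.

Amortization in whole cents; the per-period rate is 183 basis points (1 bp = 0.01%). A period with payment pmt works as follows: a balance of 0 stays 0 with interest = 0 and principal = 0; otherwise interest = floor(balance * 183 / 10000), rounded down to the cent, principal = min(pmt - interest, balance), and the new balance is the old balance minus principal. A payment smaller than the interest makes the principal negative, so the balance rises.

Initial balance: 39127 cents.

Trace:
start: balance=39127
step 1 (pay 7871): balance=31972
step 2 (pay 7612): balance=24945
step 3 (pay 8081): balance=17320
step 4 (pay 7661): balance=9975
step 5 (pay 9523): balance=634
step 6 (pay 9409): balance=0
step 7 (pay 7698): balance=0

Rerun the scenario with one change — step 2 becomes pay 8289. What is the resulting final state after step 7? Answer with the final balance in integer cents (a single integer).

(re-executing from step 2 with the substitution; state before step 2: balance=31972)
step 2 (pay 8289): balance=24268
step 3 (pay 8081): balance=16631
step 4 (pay 7661): balance=9274
step 5 (pay 9523): balance=0
step 6 (pay 9409): balance=0
step 7 (pay 7698): balance=0

0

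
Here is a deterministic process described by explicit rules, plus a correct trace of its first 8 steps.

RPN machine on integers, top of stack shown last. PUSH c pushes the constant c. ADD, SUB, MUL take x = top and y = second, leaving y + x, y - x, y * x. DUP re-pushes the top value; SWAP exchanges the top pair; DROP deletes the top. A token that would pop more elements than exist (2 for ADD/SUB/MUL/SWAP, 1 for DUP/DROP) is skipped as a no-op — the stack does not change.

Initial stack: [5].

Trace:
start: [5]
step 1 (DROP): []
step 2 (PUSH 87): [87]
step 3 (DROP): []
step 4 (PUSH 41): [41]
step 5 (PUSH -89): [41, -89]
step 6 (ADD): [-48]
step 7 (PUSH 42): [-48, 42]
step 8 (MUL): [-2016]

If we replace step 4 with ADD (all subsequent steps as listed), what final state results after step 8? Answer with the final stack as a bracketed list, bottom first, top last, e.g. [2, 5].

(re-executing from step 4 with the substitution; state before step 4: [])
step 4 (ADD): []
step 5 (PUSH -89): [-89]
step 6 (ADD): [-89]
step 7 (PUSH 42): [-89, 42]
step 8 (MUL): [-3738]

[-3738]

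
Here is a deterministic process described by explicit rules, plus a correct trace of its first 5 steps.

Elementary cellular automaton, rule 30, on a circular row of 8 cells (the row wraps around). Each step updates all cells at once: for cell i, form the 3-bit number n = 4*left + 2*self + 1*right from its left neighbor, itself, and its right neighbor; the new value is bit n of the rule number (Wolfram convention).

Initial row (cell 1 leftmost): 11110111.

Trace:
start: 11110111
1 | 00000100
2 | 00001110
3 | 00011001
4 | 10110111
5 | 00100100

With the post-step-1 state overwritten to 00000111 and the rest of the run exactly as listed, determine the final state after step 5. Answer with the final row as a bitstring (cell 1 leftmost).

state after step 1 := 00000111
2 | 10001100
3 | 11011011
4 | 00010010
5 | 00111111

00111111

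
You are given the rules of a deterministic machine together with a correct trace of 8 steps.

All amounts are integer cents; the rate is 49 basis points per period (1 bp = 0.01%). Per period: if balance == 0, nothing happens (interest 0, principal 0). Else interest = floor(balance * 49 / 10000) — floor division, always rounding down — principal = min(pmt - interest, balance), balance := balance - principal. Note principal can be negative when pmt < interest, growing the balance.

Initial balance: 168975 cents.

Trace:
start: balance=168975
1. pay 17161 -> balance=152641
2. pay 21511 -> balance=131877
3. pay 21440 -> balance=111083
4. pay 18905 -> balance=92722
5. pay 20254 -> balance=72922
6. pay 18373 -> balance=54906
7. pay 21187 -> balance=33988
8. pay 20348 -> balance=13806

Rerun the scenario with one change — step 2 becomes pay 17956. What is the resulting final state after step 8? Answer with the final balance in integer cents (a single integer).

(re-executing from step 2 with the substitution; state before step 2: balance=152641)
2. pay 17956 -> balance=135432
3. pay 21440 -> balance=114655
4. pay 18905 -> balance=96311
5. pay 20254 -> balance=76528
6. pay 18373 -> balance=58529
7. pay 21187 -> balance=37628
8. pay 20348 -> balance=17464

17464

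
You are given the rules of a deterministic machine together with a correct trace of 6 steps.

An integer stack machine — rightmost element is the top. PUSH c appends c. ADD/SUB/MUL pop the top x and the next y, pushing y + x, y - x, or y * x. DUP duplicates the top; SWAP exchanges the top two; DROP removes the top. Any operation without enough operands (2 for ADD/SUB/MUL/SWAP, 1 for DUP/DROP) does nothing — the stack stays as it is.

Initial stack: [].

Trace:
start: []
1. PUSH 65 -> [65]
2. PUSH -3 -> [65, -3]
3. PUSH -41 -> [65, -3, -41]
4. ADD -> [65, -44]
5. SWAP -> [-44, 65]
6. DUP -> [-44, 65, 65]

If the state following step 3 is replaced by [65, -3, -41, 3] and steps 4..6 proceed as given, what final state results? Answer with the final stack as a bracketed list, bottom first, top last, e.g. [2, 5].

state after step 3 := [65, -3, -41, 3]
4. ADD -> [65, -3, -38]
5. SWAP -> [65, -38, -3]
6. DUP -> [65, -38, -3, -3]

[65, -38, -3, -3]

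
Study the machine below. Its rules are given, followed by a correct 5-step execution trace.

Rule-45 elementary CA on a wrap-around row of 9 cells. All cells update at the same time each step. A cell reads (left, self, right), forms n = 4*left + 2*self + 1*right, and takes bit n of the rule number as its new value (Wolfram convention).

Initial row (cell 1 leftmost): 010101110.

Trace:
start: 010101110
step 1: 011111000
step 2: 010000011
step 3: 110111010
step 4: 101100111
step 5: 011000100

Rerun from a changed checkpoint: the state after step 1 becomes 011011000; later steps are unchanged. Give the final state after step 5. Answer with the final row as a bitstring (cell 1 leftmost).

state after step 1 := 011011000
step 2: 010110011
step 3: 111100010
step 4: 100001011
step 5: 001101110

001101110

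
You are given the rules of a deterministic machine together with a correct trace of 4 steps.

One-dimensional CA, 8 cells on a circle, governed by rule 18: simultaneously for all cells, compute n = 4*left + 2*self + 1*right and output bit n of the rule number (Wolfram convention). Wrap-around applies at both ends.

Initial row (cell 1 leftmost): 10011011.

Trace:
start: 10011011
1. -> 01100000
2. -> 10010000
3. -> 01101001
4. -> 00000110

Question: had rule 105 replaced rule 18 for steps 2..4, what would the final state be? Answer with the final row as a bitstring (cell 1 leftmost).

(re-executing steps 2..4 under rule 105; state before step 2: 01100000)
2. -> 01101111
3. -> 11111001
4. -> 00001001

00001001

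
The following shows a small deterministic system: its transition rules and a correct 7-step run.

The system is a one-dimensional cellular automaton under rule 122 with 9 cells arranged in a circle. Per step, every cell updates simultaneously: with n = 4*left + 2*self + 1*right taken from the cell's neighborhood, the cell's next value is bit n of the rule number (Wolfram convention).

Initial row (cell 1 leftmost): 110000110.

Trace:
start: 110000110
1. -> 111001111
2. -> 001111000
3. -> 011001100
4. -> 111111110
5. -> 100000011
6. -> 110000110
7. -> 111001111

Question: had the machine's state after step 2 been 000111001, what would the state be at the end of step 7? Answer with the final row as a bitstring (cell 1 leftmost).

state after step 2 := 000111001
3. -> 101101110
4. -> 011111011
5. -> 110001111
6. -> 011011000
7. -> 111111100

111111100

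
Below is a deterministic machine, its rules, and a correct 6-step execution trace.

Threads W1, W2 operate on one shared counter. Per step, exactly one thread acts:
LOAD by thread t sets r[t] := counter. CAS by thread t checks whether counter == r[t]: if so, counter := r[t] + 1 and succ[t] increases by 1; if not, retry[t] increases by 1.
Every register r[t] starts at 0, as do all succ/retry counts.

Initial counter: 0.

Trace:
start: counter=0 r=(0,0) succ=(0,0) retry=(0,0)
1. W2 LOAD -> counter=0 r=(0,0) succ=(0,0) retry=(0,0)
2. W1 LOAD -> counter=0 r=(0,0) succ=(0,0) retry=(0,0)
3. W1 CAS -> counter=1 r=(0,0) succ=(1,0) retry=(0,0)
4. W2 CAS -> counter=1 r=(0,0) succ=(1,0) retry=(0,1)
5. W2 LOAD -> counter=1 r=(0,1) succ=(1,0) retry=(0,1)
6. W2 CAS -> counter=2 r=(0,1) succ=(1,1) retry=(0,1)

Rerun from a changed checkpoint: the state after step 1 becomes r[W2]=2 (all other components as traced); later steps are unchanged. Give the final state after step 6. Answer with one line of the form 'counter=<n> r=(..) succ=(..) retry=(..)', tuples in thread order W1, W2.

state after step 1 := counter=0 r=(0,2) succ=(0,0) retry=(0,0)
2. W1 LOAD -> counter=0 r=(0,2) succ=(0,0) retry=(0,0)
3. W1 CAS -> counter=1 r=(0,2) succ=(1,0) retry=(0,0)
4. W2 CAS -> counter=1 r=(0,2) succ=(1,0) retry=(0,1)
5. W2 LOAD -> counter=1 r=(0,1) succ=(1,0) retry=(0,1)
6. W2 CAS -> counter=2 r=(0,1) succ=(1,1) retry=(0,1)

counter=2 r=(0,1) succ=(1,1) retry=(0,1)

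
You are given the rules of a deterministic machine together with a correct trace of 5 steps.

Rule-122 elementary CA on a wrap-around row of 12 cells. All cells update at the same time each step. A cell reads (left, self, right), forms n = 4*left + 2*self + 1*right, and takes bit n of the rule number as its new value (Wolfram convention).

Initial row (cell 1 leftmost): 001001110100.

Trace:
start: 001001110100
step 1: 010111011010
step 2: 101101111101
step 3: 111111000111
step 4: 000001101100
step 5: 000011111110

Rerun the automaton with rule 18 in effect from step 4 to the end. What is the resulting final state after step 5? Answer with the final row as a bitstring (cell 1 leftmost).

(re-executing steps 4..5 under rule 18; state before step 4: 111111000111)
step 4: 000000101000
step 5: 000001000100

000001000100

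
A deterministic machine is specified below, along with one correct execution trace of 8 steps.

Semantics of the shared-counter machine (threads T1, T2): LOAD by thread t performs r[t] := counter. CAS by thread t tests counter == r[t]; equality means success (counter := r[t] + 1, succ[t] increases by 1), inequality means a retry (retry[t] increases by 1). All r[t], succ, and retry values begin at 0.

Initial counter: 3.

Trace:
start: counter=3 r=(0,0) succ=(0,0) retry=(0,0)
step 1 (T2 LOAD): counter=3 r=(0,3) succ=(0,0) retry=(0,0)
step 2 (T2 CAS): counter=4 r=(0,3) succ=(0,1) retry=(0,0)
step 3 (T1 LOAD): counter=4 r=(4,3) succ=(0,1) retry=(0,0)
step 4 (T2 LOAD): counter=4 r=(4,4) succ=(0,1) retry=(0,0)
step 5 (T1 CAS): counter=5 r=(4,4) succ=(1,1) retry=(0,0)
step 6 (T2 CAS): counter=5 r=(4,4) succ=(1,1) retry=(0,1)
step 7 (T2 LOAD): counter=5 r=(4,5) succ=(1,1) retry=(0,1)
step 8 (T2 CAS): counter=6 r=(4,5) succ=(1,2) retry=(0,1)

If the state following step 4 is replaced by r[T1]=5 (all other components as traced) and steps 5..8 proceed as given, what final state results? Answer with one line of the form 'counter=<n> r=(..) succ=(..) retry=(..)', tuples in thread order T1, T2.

state after step 4 := counter=4 r=(5,4) succ=(0,1) retry=(0,0)
step 5 (T1 CAS): counter=4 r=(5,4) succ=(0,1) retry=(1,0)
step 6 (T2 CAS): counter=5 r=(5,4) succ=(0,2) retry=(1,0)
step 7 (T2 LOAD): counter=5 r=(5,5) succ=(0,2) retry=(1,0)
step 8 (T2 CAS): counter=6 r=(5,5) succ=(0,3) retry=(1,0)

counter=6 r=(5,5) succ=(0,3) retry=(1,0)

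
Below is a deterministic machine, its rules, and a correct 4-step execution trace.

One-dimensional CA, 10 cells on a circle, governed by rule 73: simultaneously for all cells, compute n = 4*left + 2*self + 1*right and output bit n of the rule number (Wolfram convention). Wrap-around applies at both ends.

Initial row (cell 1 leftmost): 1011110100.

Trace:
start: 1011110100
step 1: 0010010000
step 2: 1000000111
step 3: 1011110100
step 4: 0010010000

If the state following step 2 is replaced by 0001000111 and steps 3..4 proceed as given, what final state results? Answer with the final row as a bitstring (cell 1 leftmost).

0001000000

state after step 2 := 0001000111
step 3: 0100010101
step 4: 0001000000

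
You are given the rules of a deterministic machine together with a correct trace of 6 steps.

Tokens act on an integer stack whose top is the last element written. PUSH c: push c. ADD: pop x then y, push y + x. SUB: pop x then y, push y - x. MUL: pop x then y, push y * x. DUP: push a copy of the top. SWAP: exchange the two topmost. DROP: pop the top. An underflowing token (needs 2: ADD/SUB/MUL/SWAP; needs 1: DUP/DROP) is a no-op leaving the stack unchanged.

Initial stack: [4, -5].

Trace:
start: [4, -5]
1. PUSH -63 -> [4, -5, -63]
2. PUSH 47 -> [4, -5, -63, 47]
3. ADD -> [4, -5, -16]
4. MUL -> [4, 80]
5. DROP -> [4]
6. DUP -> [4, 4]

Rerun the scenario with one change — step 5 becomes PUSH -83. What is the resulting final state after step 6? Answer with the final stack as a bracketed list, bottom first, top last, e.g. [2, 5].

[4, 80, -83, -83]

(re-executing from step 5 with the substitution; state before step 5: [4, 80])
5. PUSH -83 -> [4, 80, -83]
6. DUP -> [4, 80, -83, -83]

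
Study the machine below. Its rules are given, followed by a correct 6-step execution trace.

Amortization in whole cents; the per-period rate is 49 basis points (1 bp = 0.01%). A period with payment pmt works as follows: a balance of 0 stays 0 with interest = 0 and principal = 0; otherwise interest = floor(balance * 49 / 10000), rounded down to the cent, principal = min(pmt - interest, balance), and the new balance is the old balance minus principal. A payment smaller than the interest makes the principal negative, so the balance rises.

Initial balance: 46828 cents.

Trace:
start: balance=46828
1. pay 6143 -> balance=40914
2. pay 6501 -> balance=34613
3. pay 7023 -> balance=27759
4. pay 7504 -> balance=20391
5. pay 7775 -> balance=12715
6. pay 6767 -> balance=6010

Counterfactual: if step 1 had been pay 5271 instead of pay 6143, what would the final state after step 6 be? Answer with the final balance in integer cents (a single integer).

6903

(re-executing from step 1 with the substitution; state before step 1: balance=46828)
1. pay 5271 -> balance=41786
2. pay 6501 -> balance=35489
3. pay 7023 -> balance=28639
4. pay 7504 -> balance=21275
5. pay 7775 -> balance=13604
6. pay 6767 -> balance=6903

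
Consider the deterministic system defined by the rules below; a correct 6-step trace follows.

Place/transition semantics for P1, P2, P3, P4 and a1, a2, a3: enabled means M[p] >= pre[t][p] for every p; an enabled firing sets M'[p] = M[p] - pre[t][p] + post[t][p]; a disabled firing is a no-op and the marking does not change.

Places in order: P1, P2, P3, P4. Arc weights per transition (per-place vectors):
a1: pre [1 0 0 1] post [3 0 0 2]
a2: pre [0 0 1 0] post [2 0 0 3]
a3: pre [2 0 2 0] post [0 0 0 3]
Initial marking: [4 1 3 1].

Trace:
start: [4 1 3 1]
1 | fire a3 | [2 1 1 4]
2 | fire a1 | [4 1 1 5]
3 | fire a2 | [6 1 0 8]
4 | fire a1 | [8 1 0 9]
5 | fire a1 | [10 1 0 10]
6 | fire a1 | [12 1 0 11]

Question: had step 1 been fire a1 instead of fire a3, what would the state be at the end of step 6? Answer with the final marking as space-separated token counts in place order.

(re-executing from step 1 with the substitution; state before step 1: [4 1 3 1])
1 | fire a1 | [6 1 3 2]
2 | fire a1 | [8 1 3 3]
3 | fire a2 | [10 1 2 6]
4 | fire a1 | [12 1 2 7]
5 | fire a1 | [14 1 2 8]
6 | fire a1 | [16 1 2 9]

16 1 2 9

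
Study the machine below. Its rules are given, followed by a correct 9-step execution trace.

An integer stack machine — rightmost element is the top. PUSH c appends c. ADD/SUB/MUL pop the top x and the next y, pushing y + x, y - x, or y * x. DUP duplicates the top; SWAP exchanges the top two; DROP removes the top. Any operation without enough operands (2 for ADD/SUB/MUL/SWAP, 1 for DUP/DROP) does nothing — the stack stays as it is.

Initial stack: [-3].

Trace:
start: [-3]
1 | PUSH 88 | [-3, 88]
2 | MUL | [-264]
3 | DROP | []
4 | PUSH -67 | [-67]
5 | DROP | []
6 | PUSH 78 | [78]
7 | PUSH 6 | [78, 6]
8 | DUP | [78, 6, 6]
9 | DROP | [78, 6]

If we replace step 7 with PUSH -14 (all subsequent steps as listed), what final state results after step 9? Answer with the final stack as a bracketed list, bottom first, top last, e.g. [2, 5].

(re-executing from step 7 with the substitution; state before step 7: [78])
7 | PUSH -14 | [78, -14]
8 | DUP | [78, -14, -14]
9 | DROP | [78, -14]

[78, -14]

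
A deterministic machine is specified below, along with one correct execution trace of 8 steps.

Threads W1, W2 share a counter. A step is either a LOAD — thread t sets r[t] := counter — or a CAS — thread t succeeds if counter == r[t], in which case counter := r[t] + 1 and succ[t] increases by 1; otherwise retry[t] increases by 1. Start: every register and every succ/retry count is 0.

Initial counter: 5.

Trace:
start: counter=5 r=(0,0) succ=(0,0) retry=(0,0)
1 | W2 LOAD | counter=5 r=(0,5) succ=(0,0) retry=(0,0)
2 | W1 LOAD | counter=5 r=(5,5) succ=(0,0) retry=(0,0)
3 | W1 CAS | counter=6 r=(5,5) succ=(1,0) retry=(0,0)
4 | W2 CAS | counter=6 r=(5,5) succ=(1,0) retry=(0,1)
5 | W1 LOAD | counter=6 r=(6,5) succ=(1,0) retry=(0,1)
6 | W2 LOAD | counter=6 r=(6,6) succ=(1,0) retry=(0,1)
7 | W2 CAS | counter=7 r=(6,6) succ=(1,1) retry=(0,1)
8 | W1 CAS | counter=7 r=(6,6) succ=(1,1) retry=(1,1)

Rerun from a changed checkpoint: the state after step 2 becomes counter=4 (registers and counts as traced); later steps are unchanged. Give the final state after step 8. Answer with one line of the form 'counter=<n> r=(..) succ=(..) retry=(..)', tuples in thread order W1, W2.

state after step 2 := counter=4 r=(5,5) succ=(0,0) retry=(0,0)
3 | W1 CAS | counter=4 r=(5,5) succ=(0,0) retry=(1,0)
4 | W2 CAS | counter=4 r=(5,5) succ=(0,0) retry=(1,1)
5 | W1 LOAD | counter=4 r=(4,5) succ=(0,0) retry=(1,1)
6 | W2 LOAD | counter=4 r=(4,4) succ=(0,0) retry=(1,1)
7 | W2 CAS | counter=5 r=(4,4) succ=(0,1) retry=(1,1)
8 | W1 CAS | counter=5 r=(4,4) succ=(0,1) retry=(2,1)

counter=5 r=(4,4) succ=(0,1) retry=(2,1)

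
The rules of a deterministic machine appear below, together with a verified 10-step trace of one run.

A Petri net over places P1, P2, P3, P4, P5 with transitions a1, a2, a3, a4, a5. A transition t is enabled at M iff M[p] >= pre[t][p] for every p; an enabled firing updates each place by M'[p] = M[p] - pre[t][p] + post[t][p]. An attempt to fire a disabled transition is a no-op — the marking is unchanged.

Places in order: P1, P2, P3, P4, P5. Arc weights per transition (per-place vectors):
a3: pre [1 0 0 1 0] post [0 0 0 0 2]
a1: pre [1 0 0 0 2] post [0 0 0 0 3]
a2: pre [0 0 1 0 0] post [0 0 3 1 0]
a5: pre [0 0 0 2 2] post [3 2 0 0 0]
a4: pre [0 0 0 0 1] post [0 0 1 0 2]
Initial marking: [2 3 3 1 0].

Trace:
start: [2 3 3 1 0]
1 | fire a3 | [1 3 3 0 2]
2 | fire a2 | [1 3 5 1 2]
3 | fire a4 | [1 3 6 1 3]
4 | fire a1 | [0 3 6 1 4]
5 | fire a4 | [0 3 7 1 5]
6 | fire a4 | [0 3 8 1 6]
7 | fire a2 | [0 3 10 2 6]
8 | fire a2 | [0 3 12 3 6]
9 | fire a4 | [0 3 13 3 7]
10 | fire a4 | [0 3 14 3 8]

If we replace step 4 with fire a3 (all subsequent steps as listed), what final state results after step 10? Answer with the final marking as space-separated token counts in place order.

0 3 14 2 9

(re-executing from step 4 with the substitution; state before step 4: [1 3 6 1 3])
4 | fire a3 | [0 3 6 0 5]
5 | fire a4 | [0 3 7 0 6]
6 | fire a4 | [0 3 8 0 7]
7 | fire a2 | [0 3 10 1 7]
8 | fire a2 | [0 3 12 2 7]
9 | fire a4 | [0 3 13 2 8]
10 | fire a4 | [0 3 14 2 9]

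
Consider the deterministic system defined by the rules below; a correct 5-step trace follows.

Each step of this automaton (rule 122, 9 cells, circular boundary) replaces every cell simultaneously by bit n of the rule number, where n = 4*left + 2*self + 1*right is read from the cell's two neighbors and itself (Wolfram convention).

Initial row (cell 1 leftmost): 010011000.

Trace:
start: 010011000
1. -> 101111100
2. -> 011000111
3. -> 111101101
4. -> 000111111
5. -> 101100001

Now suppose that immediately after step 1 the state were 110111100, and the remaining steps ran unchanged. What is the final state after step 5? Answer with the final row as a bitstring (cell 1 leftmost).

011111111

state after step 1 := 110111100
2. -> 111100111
3. -> 000111100
4. -> 001100110
5. -> 011111111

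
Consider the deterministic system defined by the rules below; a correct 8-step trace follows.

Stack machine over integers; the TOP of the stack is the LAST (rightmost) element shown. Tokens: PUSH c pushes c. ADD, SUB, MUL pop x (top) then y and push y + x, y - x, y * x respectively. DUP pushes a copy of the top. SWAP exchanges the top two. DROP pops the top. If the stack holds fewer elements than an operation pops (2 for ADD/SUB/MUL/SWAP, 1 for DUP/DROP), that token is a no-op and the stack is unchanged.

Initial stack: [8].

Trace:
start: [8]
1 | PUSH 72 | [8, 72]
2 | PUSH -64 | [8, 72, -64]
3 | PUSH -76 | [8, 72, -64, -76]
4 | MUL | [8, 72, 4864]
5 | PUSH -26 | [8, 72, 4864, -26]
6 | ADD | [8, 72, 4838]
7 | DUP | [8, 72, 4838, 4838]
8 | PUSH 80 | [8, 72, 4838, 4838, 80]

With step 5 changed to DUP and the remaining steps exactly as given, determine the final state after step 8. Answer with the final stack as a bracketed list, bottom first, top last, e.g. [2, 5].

(re-executing from step 5 with the substitution; state before step 5: [8, 72, 4864])
5 | DUP | [8, 72, 4864, 4864]
6 | ADD | [8, 72, 9728]
7 | DUP | [8, 72, 9728, 9728]
8 | PUSH 80 | [8, 72, 9728, 9728, 80]

[8, 72, 9728, 9728, 80]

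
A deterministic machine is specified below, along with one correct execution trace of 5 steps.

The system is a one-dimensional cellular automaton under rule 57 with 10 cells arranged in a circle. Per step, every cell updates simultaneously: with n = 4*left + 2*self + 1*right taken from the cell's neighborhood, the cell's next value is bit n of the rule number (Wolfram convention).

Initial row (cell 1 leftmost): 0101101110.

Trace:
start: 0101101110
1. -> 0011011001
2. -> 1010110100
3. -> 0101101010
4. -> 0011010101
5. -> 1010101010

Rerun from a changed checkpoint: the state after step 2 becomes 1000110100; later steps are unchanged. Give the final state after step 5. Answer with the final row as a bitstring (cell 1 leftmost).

1010101010

state after step 2 := 1000110100
3. -> 0110101010
4. -> 0101010101
5. -> 1010101010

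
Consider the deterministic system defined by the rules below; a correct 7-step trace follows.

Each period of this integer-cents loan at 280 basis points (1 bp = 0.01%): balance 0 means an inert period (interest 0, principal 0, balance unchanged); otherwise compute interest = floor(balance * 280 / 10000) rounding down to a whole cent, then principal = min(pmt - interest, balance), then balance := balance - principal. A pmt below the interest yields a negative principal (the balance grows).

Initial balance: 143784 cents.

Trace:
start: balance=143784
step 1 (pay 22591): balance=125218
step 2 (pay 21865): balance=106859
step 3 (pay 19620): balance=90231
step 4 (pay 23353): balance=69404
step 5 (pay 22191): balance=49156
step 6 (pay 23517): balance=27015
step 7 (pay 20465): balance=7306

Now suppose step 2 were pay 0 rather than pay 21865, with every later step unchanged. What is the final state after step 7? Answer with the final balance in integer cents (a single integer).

(re-executing from step 2 with the substitution; state before step 2: balance=125218)
step 2 (pay 0): balance=128724
step 3 (pay 19620): balance=112708
step 4 (pay 23353): balance=92510
step 5 (pay 22191): balance=72909
step 6 (pay 23517): balance=51433
step 7 (pay 20465): balance=32408

32408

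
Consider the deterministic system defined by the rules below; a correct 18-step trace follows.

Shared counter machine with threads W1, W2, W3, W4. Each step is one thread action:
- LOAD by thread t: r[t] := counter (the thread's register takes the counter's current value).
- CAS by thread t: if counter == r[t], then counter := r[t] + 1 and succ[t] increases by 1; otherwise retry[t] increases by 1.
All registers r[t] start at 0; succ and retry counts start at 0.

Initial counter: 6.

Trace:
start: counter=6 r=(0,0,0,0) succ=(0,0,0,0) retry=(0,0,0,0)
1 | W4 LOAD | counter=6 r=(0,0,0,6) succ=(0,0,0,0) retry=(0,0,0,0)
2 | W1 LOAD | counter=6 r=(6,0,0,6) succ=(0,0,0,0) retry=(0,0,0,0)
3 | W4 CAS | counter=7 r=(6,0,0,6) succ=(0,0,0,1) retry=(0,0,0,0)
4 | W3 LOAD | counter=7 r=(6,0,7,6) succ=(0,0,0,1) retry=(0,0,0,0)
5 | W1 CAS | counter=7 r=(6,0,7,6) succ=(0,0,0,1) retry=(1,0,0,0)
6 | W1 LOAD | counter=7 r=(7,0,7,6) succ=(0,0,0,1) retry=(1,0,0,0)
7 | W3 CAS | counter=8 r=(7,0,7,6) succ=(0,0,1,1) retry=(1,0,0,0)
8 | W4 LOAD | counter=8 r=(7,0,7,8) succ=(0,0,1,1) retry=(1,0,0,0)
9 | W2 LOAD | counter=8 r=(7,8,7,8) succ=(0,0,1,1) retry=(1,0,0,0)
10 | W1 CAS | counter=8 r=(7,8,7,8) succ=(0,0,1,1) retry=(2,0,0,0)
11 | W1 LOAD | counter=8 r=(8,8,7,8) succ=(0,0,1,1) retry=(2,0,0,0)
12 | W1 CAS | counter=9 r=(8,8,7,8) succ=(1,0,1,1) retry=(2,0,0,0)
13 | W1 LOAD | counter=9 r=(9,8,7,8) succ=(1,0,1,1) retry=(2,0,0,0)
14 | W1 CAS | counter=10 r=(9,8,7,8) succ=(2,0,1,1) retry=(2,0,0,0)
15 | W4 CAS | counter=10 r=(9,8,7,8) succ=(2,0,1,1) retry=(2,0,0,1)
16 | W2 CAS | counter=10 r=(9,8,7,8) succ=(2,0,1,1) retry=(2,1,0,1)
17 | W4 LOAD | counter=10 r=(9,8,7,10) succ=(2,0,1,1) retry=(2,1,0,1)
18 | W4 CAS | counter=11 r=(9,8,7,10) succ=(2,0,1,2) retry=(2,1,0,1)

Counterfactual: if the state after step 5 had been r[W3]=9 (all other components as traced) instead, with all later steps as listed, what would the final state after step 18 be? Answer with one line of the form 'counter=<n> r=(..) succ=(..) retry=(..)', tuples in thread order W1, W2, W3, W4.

counter=11 r=(9,7,9,10) succ=(3,0,0,2) retry=(1,1,1,1)

state after step 5 := counter=7 r=(6,0,9,6) succ=(0,0,0,1) retry=(1,0,0,0)
6 | W1 LOAD | counter=7 r=(7,0,9,6) succ=(0,0,0,1) retry=(1,0,0,0)
7 | W3 CAS | counter=7 r=(7,0,9,6) succ=(0,0,0,1) retry=(1,0,1,0)
8 | W4 LOAD | counter=7 r=(7,0,9,7) succ=(0,0,0,1) retry=(1,0,1,0)
9 | W2 LOAD | counter=7 r=(7,7,9,7) succ=(0,0,0,1) retry=(1,0,1,0)
10 | W1 CAS | counter=8 r=(7,7,9,7) succ=(1,0,0,1) retry=(1,0,1,0)
11 | W1 LOAD | counter=8 r=(8,7,9,7) succ=(1,0,0,1) retry=(1,0,1,0)
12 | W1 CAS | counter=9 r=(8,7,9,7) succ=(2,0,0,1) retry=(1,0,1,0)
13 | W1 LOAD | counter=9 r=(9,7,9,7) succ=(2,0,0,1) retry=(1,0,1,0)
14 | W1 CAS | counter=10 r=(9,7,9,7) succ=(3,0,0,1) retry=(1,0,1,0)
15 | W4 CAS | counter=10 r=(9,7,9,7) succ=(3,0,0,1) retry=(1,0,1,1)
16 | W2 CAS | counter=10 r=(9,7,9,7) succ=(3,0,0,1) retry=(1,1,1,1)
17 | W4 LOAD | counter=10 r=(9,7,9,10) succ=(3,0,0,1) retry=(1,1,1,1)
18 | W4 CAS | counter=11 r=(9,7,9,10) succ=(3,0,0,2) retry=(1,1,1,1)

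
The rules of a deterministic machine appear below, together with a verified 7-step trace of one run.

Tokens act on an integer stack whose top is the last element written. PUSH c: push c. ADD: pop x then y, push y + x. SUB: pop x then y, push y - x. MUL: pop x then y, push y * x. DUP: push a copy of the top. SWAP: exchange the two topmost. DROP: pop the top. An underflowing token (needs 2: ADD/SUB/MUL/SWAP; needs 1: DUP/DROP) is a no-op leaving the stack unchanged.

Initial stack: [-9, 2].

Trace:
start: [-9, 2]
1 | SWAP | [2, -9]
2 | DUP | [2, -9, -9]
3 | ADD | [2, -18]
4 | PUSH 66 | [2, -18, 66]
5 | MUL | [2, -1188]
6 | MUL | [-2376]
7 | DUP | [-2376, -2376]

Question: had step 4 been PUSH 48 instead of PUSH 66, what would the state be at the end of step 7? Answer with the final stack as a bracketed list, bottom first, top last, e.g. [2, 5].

(re-executing from step 4 with the substitution; state before step 4: [2, -18])
4 | PUSH 48 | [2, -18, 48]
5 | MUL | [2, -864]
6 | MUL | [-1728]
7 | DUP | [-1728, -1728]

[-1728, -1728]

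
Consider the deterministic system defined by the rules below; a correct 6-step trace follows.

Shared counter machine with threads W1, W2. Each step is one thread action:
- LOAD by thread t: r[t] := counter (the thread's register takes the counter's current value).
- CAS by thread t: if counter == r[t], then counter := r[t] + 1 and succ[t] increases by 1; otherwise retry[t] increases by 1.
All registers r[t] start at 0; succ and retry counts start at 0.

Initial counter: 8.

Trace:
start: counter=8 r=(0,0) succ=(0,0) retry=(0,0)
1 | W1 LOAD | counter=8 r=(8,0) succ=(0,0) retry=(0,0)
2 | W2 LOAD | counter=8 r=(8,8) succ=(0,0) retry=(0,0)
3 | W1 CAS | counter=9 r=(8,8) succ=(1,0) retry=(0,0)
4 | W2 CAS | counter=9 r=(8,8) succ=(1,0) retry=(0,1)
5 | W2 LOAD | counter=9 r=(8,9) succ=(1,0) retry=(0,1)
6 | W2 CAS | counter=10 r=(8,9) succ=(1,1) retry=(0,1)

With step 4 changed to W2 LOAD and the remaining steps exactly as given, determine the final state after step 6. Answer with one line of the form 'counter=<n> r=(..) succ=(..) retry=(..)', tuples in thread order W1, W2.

counter=10 r=(8,9) succ=(1,1) retry=(0,0)

(re-executing from step 4 with the substitution; state before step 4: counter=9 r=(8,8) succ=(1,0) retry=(0,0))
4 | W2 LOAD | counter=9 r=(8,9) succ=(1,0) retry=(0,0)
5 | W2 LOAD | counter=9 r=(8,9) succ=(1,0) retry=(0,0)
6 | W2 CAS | counter=10 r=(8,9) succ=(1,1) retry=(0,0)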